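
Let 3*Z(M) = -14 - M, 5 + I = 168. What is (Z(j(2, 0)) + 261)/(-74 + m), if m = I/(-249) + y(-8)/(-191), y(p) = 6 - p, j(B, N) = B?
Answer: -12159251/3553985 ≈ -3.4213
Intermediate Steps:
I = 163 (I = -5 + 168 = 163)
m = -34619/47559 (m = 163/(-249) + (6 - 1*(-8))/(-191) = 163*(-1/249) + (6 + 8)*(-1/191) = -163/249 + 14*(-1/191) = -163/249 - 14/191 = -34619/47559 ≈ -0.72792)
Z(M) = -14/3 - M/3 (Z(M) = (-14 - M)/3 = -14/3 - M/3)
(Z(j(2, 0)) + 261)/(-74 + m) = ((-14/3 - 1/3*2) + 261)/(-74 - 34619/47559) = ((-14/3 - 2/3) + 261)/(-3553985/47559) = (-16/3 + 261)*(-47559/3553985) = (767/3)*(-47559/3553985) = -12159251/3553985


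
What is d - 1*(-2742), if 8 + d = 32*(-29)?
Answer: 1806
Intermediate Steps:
d = -936 (d = -8 + 32*(-29) = -8 - 928 = -936)
d - 1*(-2742) = -936 - 1*(-2742) = -936 + 2742 = 1806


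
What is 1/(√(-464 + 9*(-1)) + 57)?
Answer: 57/3722 - I*√473/3722 ≈ 0.015314 - 0.0058432*I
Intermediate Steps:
1/(√(-464 + 9*(-1)) + 57) = 1/(√(-464 - 9) + 57) = 1/(√(-473) + 57) = 1/(I*√473 + 57) = 1/(57 + I*√473)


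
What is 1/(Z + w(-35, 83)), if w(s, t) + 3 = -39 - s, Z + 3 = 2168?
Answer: 1/2158 ≈ 0.00046339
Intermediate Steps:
Z = 2165 (Z = -3 + 2168 = 2165)
w(s, t) = -42 - s (w(s, t) = -3 + (-39 - s) = -42 - s)
1/(Z + w(-35, 83)) = 1/(2165 + (-42 - 1*(-35))) = 1/(2165 + (-42 + 35)) = 1/(2165 - 7) = 1/2158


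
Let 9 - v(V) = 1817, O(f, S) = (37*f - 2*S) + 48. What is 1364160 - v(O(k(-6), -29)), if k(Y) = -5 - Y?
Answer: 1365968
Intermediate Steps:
O(f, S) = 48 - 2*S + 37*f (O(f, S) = (-2*S + 37*f) + 48 = 48 - 2*S + 37*f)
v(V) = -1808 (v(V) = 9 - 1*1817 = 9 - 1817 = -1808)
1364160 - v(O(k(-6), -29)) = 1364160 - 1*(-1808) = 1364160 + 1808 = 1365968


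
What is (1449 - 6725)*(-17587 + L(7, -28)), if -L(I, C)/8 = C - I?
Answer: 91311732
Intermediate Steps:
L(I, C) = -8*C + 8*I (L(I, C) = -8*(C - I) = -8*C + 8*I)
(1449 - 6725)*(-17587 + L(7, -28)) = (1449 - 6725)*(-17587 + (-8*(-28) + 8*7)) = -5276*(-17587 + (224 + 56)) = -5276*(-17587 + 280) = -5276*(-17307) = 91311732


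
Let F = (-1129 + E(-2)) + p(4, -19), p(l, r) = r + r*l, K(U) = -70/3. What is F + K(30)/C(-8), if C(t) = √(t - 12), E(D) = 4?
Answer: -1220 + 7*I*√5/3 ≈ -1220.0 + 5.2175*I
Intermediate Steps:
C(t) = √(-12 + t)
K(U) = -70/3 (K(U) = -70*⅓ = -70/3)
p(l, r) = r + l*r
F = -1220 (F = (-1129 + 4) - 19*(1 + 4) = -1125 - 19*5 = -1125 - 95 = -1220)
F + K(30)/C(-8) = -1220 - 70/(3*√(-12 - 8)) = -1220 - 70*(-I*√5/10)/3 = -1220 - (-7)*I*√5/3 = -1220 + 7*I*√5/3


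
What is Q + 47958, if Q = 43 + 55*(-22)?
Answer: 46791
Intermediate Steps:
Q = -1167 (Q = 43 - 1210 = -1167)
Q + 47958 = -1167 + 47958 = 46791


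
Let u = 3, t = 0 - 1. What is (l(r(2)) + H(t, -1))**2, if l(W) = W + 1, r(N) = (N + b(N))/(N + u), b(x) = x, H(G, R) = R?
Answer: 16/25 ≈ 0.64000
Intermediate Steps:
t = -1
r(N) = 2*N/(3 + N) (r(N) = (N + N)/(N + 3) = (2*N)/(3 + N) = 2*N/(3 + N))
l(W) = 1 + W
(l(r(2)) + H(t, -1))**2 = ((1 + 2*2/(3 + 2)) - 1)**2 = ((1 + 2*2/5) - 1)**2 = ((1 + 2*2*(1/5)) - 1)**2 = ((1 + 4/5) - 1)**2 = (9/5 - 1)**2 = (4/5)**2 = 16/25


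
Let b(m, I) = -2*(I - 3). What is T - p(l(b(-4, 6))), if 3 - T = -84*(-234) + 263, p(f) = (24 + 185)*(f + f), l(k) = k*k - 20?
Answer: -26604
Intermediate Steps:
b(m, I) = 6 - 2*I (b(m, I) = -2*(-3 + I) = 6 - 2*I)
l(k) = -20 + k² (l(k) = k² - 20 = -20 + k²)
p(f) = 418*f (p(f) = 209*(2*f) = 418*f)
T = -19916 (T = 3 - (-84*(-234) + 263) = 3 - (19656 + 263) = 3 - 1*19919 = 3 - 19919 = -19916)
T - p(l(b(-4, 6))) = -19916 - 418*(-20 + (6 - 2*6)²) = -19916 - 418*(-20 + (6 - 12)²) = -19916 - 418*(-20 + (-6)²) = -19916 - 418*(-20 + 36) = -19916 - 418*16 = -19916 - 1*6688 = -19916 - 6688 = -26604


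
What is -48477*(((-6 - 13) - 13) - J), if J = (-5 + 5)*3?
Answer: 1551264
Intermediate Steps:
J = 0 (J = 0*3 = 0)
-48477*(((-6 - 13) - 13) - J) = -48477*(((-6 - 13) - 13) - 1*0) = -48477*((-19 - 13) + 0) = -48477*(-32 + 0) = -48477*(-32) = 1551264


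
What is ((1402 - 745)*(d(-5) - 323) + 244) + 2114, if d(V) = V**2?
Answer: -193428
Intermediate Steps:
((1402 - 745)*(d(-5) - 323) + 244) + 2114 = ((1402 - 745)*((-5)**2 - 323) + 244) + 2114 = (657*(25 - 323) + 244) + 2114 = (657*(-298) + 244) + 2114 = (-195786 + 244) + 2114 = -195542 + 2114 = -193428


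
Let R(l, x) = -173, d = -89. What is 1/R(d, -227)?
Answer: -1/173 ≈ -0.0057803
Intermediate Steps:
1/R(d, -227) = 1/(-173) = -1/173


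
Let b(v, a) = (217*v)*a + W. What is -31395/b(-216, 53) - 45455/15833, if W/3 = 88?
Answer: -37470320375/13109470672 ≈ -2.8583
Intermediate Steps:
W = 264 (W = 3*88 = 264)
b(v, a) = 264 + 217*a*v (b(v, a) = (217*v)*a + 264 = 217*a*v + 264 = 264 + 217*a*v)
-31395/b(-216, 53) - 45455/15833 = -31395/(264 + 217*53*(-216)) - 45455/15833 = -31395/(264 - 2484216) - 45455*1/15833 = -31395/(-2483952) - 45455/15833 = -31395*(-1/2483952) - 45455/15833 = 10465/827984 - 45455/15833 = -37470320375/13109470672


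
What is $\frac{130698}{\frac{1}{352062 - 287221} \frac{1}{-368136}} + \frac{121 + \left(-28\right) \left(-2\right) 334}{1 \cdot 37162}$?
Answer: $- \frac{115938056012068889751}{37162} \approx -3.1198 \cdot 10^{15}$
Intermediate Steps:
$\frac{130698}{\frac{1}{352062 - 287221} \frac{1}{-368136}} + \frac{121 + \left(-28\right) \left(-2\right) 334}{1 \cdot 37162} = \frac{130698}{\frac{1}{64841} \left(- \frac{1}{368136}\right)} + \frac{121 + 56 \cdot 334}{37162} = \frac{130698}{\frac{1}{64841} \left(- \frac{1}{368136}\right)} + \left(121 + 18704\right) \frac{1}{37162} = \frac{130698}{- \frac{1}{23870306376}} + 18825 \cdot \frac{1}{37162} = 130698 \left(-23870306376\right) + \frac{18825}{37162} = -3119801302730448 + \frac{18825}{37162} = - \frac{115938056012068889751}{37162}$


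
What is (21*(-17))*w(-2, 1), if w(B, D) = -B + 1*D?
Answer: -1071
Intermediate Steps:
w(B, D) = D - B (w(B, D) = -B + D = D - B)
(21*(-17))*w(-2, 1) = (21*(-17))*(1 - 1*(-2)) = -357*(1 + 2) = -357*3 = -1071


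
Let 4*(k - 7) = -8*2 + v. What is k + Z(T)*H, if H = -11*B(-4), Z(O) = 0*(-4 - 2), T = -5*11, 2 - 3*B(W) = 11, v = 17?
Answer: 29/4 ≈ 7.2500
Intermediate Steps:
B(W) = -3 (B(W) = ⅔ - ⅓*11 = ⅔ - 11/3 = -3)
T = -55
Z(O) = 0 (Z(O) = 0*(-6) = 0)
k = 29/4 (k = 7 + (-8*2 + 17)/4 = 7 + (-16 + 17)/4 = 7 + (¼)*1 = 7 + ¼ = 29/4 ≈ 7.2500)
H = 33 (H = -11*(-3) = 33)
k + Z(T)*H = 29/4 + 0*33 = 29/4 + 0 = 29/4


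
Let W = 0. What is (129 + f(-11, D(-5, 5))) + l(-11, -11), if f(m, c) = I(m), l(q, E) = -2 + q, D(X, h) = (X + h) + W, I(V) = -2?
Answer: 114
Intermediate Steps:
D(X, h) = X + h (D(X, h) = (X + h) + 0 = X + h)
f(m, c) = -2
(129 + f(-11, D(-5, 5))) + l(-11, -11) = (129 - 2) + (-2 - 11) = 127 - 13 = 114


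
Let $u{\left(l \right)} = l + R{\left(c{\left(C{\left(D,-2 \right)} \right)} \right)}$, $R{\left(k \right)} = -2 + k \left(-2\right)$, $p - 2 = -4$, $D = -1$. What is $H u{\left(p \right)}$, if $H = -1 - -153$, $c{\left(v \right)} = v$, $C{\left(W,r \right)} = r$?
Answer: $0$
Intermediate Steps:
$p = -2$ ($p = 2 - 4 = -2$)
$R{\left(k \right)} = -2 - 2 k$
$H = 152$ ($H = -1 + 153 = 152$)
$u{\left(l \right)} = 2 + l$ ($u{\left(l \right)} = l - -2 = l + \left(-2 + 4\right) = l + 2 = 2 + l$)
$H u{\left(p \right)} = 152 \left(2 - 2\right) = 152 \cdot 0 = 0$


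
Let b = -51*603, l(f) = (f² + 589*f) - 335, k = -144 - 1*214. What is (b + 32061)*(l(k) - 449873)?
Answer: -697041048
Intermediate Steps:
k = -358 (k = -144 - 214 = -358)
l(f) = -335 + f² + 589*f
b = -30753
(b + 32061)*(l(k) - 449873) = (-30753 + 32061)*((-335 + (-358)² + 589*(-358)) - 449873) = 1308*((-335 + 128164 - 210862) - 449873) = 1308*(-83033 - 449873) = 1308*(-532906) = -697041048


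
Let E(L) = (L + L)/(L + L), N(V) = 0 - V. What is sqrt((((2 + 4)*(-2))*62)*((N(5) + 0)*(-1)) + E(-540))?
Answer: I*sqrt(3719) ≈ 60.984*I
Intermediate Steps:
N(V) = -V
E(L) = 1 (E(L) = (2*L)/((2*L)) = (2*L)*(1/(2*L)) = 1)
sqrt((((2 + 4)*(-2))*62)*((N(5) + 0)*(-1)) + E(-540)) = sqrt((((2 + 4)*(-2))*62)*((-1*5 + 0)*(-1)) + 1) = sqrt(((6*(-2))*62)*((-5 + 0)*(-1)) + 1) = sqrt((-12*62)*(-5*(-1)) + 1) = sqrt(-744*5 + 1) = sqrt(-3720 + 1) = sqrt(-3719) = I*sqrt(3719)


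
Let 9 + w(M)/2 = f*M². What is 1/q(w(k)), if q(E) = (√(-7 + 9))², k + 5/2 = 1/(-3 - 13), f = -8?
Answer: ½ ≈ 0.50000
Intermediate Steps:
k = -41/16 (k = -5/2 + 1/(-3 - 13) = -5/2 + 1/(-16) = -5/2 - 1/16 = -41/16 ≈ -2.5625)
w(M) = -18 - 16*M² (w(M) = -18 + 2*(-8*M²) = -18 - 16*M²)
q(E) = 2 (q(E) = (√2)² = 2)
1/q(w(k)) = 1/2 = ½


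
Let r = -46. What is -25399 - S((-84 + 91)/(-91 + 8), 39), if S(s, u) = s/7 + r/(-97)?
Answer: -204491070/8051 ≈ -25399.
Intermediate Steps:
S(s, u) = 46/97 + s/7 (S(s, u) = s/7 - 46/(-97) = s*(⅐) - 46*(-1/97) = s/7 + 46/97 = 46/97 + s/7)
-25399 - S((-84 + 91)/(-91 + 8), 39) = -25399 - (46/97 + ((-84 + 91)/(-91 + 8))/7) = -25399 - (46/97 + (7/(-83))/7) = -25399 - (46/97 + (7*(-1/83))/7) = -25399 - (46/97 + (⅐)*(-7/83)) = -25399 - (46/97 - 1/83) = -25399 - 1*3721/8051 = -25399 - 3721/8051 = -204491070/8051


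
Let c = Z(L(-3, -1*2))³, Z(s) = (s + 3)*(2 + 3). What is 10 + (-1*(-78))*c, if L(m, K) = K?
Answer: 9760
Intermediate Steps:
Z(s) = 15 + 5*s (Z(s) = (3 + s)*5 = 15 + 5*s)
c = 125 (c = (15 + 5*(-1*2))³ = (15 + 5*(-2))³ = (15 - 10)³ = 5³ = 125)
10 + (-1*(-78))*c = 10 - 1*(-78)*125 = 10 + 78*125 = 10 + 9750 = 9760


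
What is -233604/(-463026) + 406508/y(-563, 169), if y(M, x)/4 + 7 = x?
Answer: 7848964525/12501702 ≈ 627.83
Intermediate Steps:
y(M, x) = -28 + 4*x
-233604/(-463026) + 406508/y(-563, 169) = -233604/(-463026) + 406508/(-28 + 4*169) = -233604*(-1/463026) + 406508/(-28 + 676) = 38934/77171 + 406508/648 = 38934/77171 + 406508*(1/648) = 38934/77171 + 101627/162 = 7848964525/12501702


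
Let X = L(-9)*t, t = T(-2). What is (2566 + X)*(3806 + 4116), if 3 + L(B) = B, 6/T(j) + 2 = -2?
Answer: 20470448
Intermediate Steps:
T(j) = -3/2 (T(j) = 6/(-2 - 2) = 6/(-4) = 6*(-¼) = -3/2)
t = -3/2 ≈ -1.5000
L(B) = -3 + B
X = 18 (X = (-3 - 9)*(-3/2) = -12*(-3/2) = 18)
(2566 + X)*(3806 + 4116) = (2566 + 18)*(3806 + 4116) = 2584*7922 = 20470448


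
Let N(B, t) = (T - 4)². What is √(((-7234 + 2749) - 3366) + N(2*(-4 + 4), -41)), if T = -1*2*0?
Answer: I*√7835 ≈ 88.516*I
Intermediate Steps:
T = 0 (T = -2*0 = 0)
N(B, t) = 16 (N(B, t) = (0 - 4)² = (-4)² = 16)
√(((-7234 + 2749) - 3366) + N(2*(-4 + 4), -41)) = √(((-7234 + 2749) - 3366) + 16) = √((-4485 - 3366) + 16) = √(-7851 + 16) = √(-7835) = I*√7835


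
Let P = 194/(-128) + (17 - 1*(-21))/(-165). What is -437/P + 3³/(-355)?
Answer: 1637727801/6545135 ≈ 250.22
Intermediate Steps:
P = -18437/10560 (P = 194*(-1/128) + (17 + 21)*(-1/165) = -97/64 + 38*(-1/165) = -97/64 - 38/165 = -18437/10560 ≈ -1.7459)
-437/P + 3³/(-355) = -437/(-18437/10560) + 3³/(-355) = -437*(-10560/18437) + 27*(-1/355) = 4614720/18437 - 27/355 = 1637727801/6545135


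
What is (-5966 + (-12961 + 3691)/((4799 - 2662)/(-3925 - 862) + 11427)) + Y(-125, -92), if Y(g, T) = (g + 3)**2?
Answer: 243880260863/27349456 ≈ 8917.2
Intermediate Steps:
Y(g, T) = (3 + g)**2
(-5966 + (-12961 + 3691)/((4799 - 2662)/(-3925 - 862) + 11427)) + Y(-125, -92) = (-5966 + (-12961 + 3691)/((4799 - 2662)/(-3925 - 862) + 11427)) + (3 - 125)**2 = (-5966 - 9270/(2137/(-4787) + 11427)) + (-122)**2 = (-5966 - 9270/(2137*(-1/4787) + 11427)) + 14884 = (-5966 - 9270/(-2137/4787 + 11427)) + 14884 = (-5966 - 9270/54698912/4787) + 14884 = (-5966 - 9270*4787/54698912) + 14884 = (-5966 - 22187745/27349456) + 14884 = -163189042241/27349456 + 14884 = 243880260863/27349456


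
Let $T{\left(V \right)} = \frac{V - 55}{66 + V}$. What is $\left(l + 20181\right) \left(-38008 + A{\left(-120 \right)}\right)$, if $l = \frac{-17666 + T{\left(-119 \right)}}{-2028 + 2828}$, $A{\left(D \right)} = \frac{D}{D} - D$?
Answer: $- \frac{8095867265703}{10600} \approx -7.6376 \cdot 10^{8}$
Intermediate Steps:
$T{\left(V \right)} = \frac{-55 + V}{66 + V}$
$A{\left(D \right)} = 1 - D$
$l = - \frac{234031}{10600}$ ($l = \frac{-17666 + \frac{-55 - 119}{66 - 119}}{-2028 + 2828} = \frac{-17666 + \frac{1}{-53} \left(-174\right)}{800} = \left(-17666 - - \frac{174}{53}\right) \frac{1}{800} = \left(-17666 + \frac{174}{53}\right) \frac{1}{800} = \left(- \frac{936124}{53}\right) \frac{1}{800} = - \frac{234031}{10600} \approx -22.078$)
$\left(l + 20181\right) \left(-38008 + A{\left(-120 \right)}\right) = \left(- \frac{234031}{10600} + 20181\right) \left(-38008 + \left(1 - -120\right)\right) = \frac{213684569 \left(-38008 + \left(1 + 120\right)\right)}{10600} = \frac{213684569 \left(-38008 + 121\right)}{10600} = \frac{213684569}{10600} \left(-37887\right) = - \frac{8095867265703}{10600}$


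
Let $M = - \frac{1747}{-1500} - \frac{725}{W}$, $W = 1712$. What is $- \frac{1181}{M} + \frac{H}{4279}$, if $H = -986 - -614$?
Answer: $- \frac{3244523370852}{2036123639} \approx -1593.5$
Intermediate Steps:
$H = -372$ ($H = -986 + 614 = -372$)
$M = \frac{475841}{642000}$ ($M = - \frac{1747}{-1500} - \frac{725}{1712} = \left(-1747\right) \left(- \frac{1}{1500}\right) - \frac{725}{1712} = \frac{1747}{1500} - \frac{725}{1712} = \frac{475841}{642000} \approx 0.74119$)
$- \frac{1181}{M} + \frac{H}{4279} = - \frac{1181}{\frac{475841}{642000}} - \frac{372}{4279} = \left(-1181\right) \frac{642000}{475841} - \frac{372}{4279} = - \frac{758202000}{475841} - \frac{372}{4279} = - \frac{3244523370852}{2036123639}$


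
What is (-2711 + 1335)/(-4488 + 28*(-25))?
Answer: 344/1297 ≈ 0.26523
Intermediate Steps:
(-2711 + 1335)/(-4488 + 28*(-25)) = -1376/(-4488 - 700) = -1376/(-5188) = -1376*(-1/5188) = 344/1297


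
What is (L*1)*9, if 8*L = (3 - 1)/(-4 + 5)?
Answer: 9/4 ≈ 2.2500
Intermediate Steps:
L = ¼ (L = ((3 - 1)/(-4 + 5))/8 = (2/1)/8 = (2*1)/8 = (⅛)*2 = ¼ ≈ 0.25000)
(L*1)*9 = ((¼)*1)*9 = (¼)*9 = 9/4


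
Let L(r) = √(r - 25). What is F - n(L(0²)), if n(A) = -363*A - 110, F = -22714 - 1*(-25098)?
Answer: 2494 + 1815*I ≈ 2494.0 + 1815.0*I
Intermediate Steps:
F = 2384 (F = -22714 + 25098 = 2384)
L(r) = √(-25 + r)
n(A) = -110 - 363*A
F - n(L(0²)) = 2384 - (-110 - 363*√(-25 + 0²)) = 2384 - (-110 - 363*√(-25 + 0)) = 2384 - (-110 - 1815*I) = 2384 + (110 + 1815*I) = 2494 + 1815*I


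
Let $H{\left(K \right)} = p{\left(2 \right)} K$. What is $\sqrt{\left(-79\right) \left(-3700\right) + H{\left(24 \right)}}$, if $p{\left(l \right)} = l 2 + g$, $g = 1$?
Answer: $2 \sqrt{73105} \approx 540.76$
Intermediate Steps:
$p{\left(l \right)} = 1 + 2 l$ ($p{\left(l \right)} = l 2 + 1 = 2 l + 1 = 1 + 2 l$)
$H{\left(K \right)} = 5 K$ ($H{\left(K \right)} = \left(1 + 2 \cdot 2\right) K = \left(1 + 4\right) K = 5 K$)
$\sqrt{\left(-79\right) \left(-3700\right) + H{\left(24 \right)}} = \sqrt{\left(-79\right) \left(-3700\right) + 5 \cdot 24} = \sqrt{292300 + 120} = \sqrt{292420} = 2 \sqrt{73105}$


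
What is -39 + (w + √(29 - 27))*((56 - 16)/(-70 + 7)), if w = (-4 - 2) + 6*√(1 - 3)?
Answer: -739/21 - √2*(40 + 240*I)/63 ≈ -36.088 - 5.3875*I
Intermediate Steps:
w = -6 + 6*I*√2 (w = -6 + 6*√(-2) = -6 + 6*(I*√2) = -6 + 6*I*√2 ≈ -6.0 + 8.4853*I)
-39 + (w + √(29 - 27))*((56 - 16)/(-70 + 7)) = -39 + ((-6 + 6*I*√2) + √(29 - 27))*((56 - 16)/(-70 + 7)) = -39 + ((-6 + 6*I*√2) + √2)*(40/(-63)) = -39 + (-6 + √2 + 6*I*√2)*(40*(-1/63)) = -39 + (-6 + √2 + 6*I*√2)*(-40/63) = -39 + (80/21 - 40*√2/63 - 80*I*√2/21) = -739/21 - 40*√2/63 - 80*I*√2/21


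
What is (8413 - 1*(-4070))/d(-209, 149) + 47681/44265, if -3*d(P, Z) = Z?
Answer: -1650575516/6595485 ≈ -250.26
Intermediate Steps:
d(P, Z) = -Z/3
(8413 - 1*(-4070))/d(-209, 149) + 47681/44265 = (8413 - 1*(-4070))/((-1/3*149)) + 47681/44265 = (8413 + 4070)/(-149/3) + 47681*(1/44265) = 12483*(-3/149) + 47681/44265 = -37449/149 + 47681/44265 = -1650575516/6595485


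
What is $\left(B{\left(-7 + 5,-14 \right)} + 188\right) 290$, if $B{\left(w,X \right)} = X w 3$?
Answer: $78880$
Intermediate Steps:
$B{\left(w,X \right)} = 3 X w$
$\left(B{\left(-7 + 5,-14 \right)} + 188\right) 290 = \left(3 \left(-14\right) \left(-7 + 5\right) + 188\right) 290 = \left(3 \left(-14\right) \left(-2\right) + 188\right) 290 = \left(84 + 188\right) 290 = 272 \cdot 290 = 78880$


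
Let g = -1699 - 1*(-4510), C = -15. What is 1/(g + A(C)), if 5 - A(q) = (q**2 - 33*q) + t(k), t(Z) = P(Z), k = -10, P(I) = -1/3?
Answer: 3/6289 ≈ 0.00047702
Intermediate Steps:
P(I) = -1/3 (P(I) = -1*1/3 = -1/3)
t(Z) = -1/3
g = 2811 (g = -1699 + 4510 = 2811)
A(q) = 16/3 - q**2 + 33*q (A(q) = 5 - ((q**2 - 33*q) - 1/3) = 5 - (-1/3 + q**2 - 33*q) = 5 + (1/3 - q**2 + 33*q) = 16/3 - q**2 + 33*q)
1/(g + A(C)) = 1/(2811 + (16/3 - 1*(-15)**2 + 33*(-15))) = 1/(2811 + (16/3 - 1*225 - 495)) = 1/(2811 + (16/3 - 225 - 495)) = 1/(2811 - 2144/3) = 1/(6289/3) = 3/6289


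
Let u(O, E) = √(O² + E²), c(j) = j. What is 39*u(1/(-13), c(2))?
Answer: 3*√677 ≈ 78.058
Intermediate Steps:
u(O, E) = √(E² + O²)
39*u(1/(-13), c(2)) = 39*√(2² + (1/(-13))²) = 39*√(4 + (1*(-1/13))²) = 39*√(4 + (-1/13)²) = 39*√(4 + 1/169) = 39*√(677/169) = 39*(√677/13) = 3*√677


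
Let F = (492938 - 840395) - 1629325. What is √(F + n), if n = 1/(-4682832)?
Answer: 5*I*√2211667628542845/167244 ≈ 1406.0*I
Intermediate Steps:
F = -1976782 (F = -347457 - 1629325 = -1976782)
n = -1/4682832 ≈ -2.1355e-7
√(F + n) = √(-1976782 - 1/4682832) = √(-9256938006625/4682832) = 5*I*√2211667628542845/167244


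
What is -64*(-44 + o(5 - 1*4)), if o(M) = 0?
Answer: 2816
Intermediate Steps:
-64*(-44 + o(5 - 1*4)) = -64*(-44 + 0) = -64*(-44) = 2816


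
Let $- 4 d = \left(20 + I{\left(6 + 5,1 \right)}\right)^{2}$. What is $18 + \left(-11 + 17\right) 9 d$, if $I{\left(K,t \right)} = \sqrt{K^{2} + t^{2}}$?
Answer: $-7029 - 540 \sqrt{122} \approx -12994.0$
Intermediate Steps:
$d = - \frac{\left(20 + \sqrt{122}\right)^{2}}{4}$ ($d = - \frac{\left(20 + \sqrt{\left(6 + 5\right)^{2} + 1^{2}}\right)^{2}}{4} = - \frac{\left(20 + \sqrt{11^{2} + 1}\right)^{2}}{4} = - \frac{\left(20 + \sqrt{121 + 1}\right)^{2}}{4} = - \frac{\left(20 + \sqrt{122}\right)^{2}}{4} \approx -240.95$)
$18 + \left(-11 + 17\right) 9 d = 18 + \left(-11 + 17\right) 9 \left(- \frac{\left(20 + \sqrt{122}\right)^{2}}{4}\right) = 18 + 6 \cdot 9 \left(- \frac{\left(20 + \sqrt{122}\right)^{2}}{4}\right) = 18 + 54 \left(- \frac{\left(20 + \sqrt{122}\right)^{2}}{4}\right) = 18 - \frac{27 \left(20 + \sqrt{122}\right)^{2}}{2}$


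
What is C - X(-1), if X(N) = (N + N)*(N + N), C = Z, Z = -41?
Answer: -45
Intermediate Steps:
C = -41
X(N) = 4*N² (X(N) = (2*N)*(2*N) = 4*N²)
C - X(-1) = -41 - 4*(-1)² = -41 - 4 = -45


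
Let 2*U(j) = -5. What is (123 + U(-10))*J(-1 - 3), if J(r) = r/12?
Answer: -241/6 ≈ -40.167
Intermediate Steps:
U(j) = -5/2 (U(j) = (½)*(-5) = -5/2)
J(r) = r/12 (J(r) = r*(1/12) = r/12)
(123 + U(-10))*J(-1 - 3) = (123 - 5/2)*((-1 - 3)/12) = 241*((1/12)*(-4))/2 = (241/2)*(-⅓) = -241/6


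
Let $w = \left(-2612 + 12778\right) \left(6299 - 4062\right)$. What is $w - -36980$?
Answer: $22778322$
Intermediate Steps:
$w = 22741342$ ($w = 10166 \cdot 2237 = 22741342$)
$w - -36980 = 22741342 - -36980 = 22741342 + 36980 = 22778322$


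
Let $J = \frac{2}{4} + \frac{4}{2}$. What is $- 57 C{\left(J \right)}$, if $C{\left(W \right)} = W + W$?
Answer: $-285$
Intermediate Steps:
$J = \frac{5}{2}$ ($J = 2 \cdot \frac{1}{4} + 4 \cdot \frac{1}{2} = \frac{1}{2} + 2 = \frac{5}{2} \approx 2.5$)
$C{\left(W \right)} = 2 W$
$- 57 C{\left(J \right)} = - 57 \cdot 2 \cdot \frac{5}{2} = \left(-57\right) 5 = -285$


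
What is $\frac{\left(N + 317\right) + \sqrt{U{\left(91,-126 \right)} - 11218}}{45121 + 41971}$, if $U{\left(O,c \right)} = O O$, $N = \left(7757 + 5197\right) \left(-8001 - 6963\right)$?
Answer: $- \frac{193843339}{87092} + \frac{i \sqrt{2937}}{87092} \approx -2225.7 + 0.00062226 i$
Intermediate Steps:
$N = -193843656$ ($N = 12954 \left(-14964\right) = -193843656$)
$U{\left(O,c \right)} = O^{2}$
$\frac{\left(N + 317\right) + \sqrt{U{\left(91,-126 \right)} - 11218}}{45121 + 41971} = \frac{\left(-193843656 + 317\right) + \sqrt{91^{2} - 11218}}{45121 + 41971} = \frac{-193843339 + \sqrt{8281 - 11218}}{87092} = \left(-193843339 + \sqrt{-2937}\right) \frac{1}{87092} = \left(-193843339 + i \sqrt{2937}\right) \frac{1}{87092} = - \frac{193843339}{87092} + \frac{i \sqrt{2937}}{87092}$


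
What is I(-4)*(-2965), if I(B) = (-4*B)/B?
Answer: 11860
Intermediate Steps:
I(B) = -4
I(-4)*(-2965) = -4*(-2965) = 11860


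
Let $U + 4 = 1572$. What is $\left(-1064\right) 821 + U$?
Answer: $-871976$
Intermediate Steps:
$U = 1568$ ($U = -4 + 1572 = 1568$)
$\left(-1064\right) 821 + U = \left(-1064\right) 821 + 1568 = -873544 + 1568 = -871976$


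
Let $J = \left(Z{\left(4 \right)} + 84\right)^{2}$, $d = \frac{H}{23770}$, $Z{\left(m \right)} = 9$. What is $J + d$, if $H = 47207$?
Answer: $\frac{205633937}{23770} \approx 8651.0$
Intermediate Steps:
$d = \frac{47207}{23770} \approx 1.986$
$J = 8649$ ($J = \left(9 + 84\right)^{2} = 93^{2} = 8649$)
$J + d = 8649 + \frac{47207}{23770} = \frac{205633937}{23770}$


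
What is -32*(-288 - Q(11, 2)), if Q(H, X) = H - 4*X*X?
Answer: 9056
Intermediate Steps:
Q(H, X) = H - 4*X**2
-32*(-288 - Q(11, 2)) = -32*(-288 - (11 - 4*2**2)) = -32*(-288 - (11 - 4*4)) = -32*(-288 - (11 - 16)) = -32*(-288 - 1*(-5)) = -32*(-288 + 5) = -32*(-283) = 9056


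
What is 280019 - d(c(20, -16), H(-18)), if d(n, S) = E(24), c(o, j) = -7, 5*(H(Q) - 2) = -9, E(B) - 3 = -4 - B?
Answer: 280044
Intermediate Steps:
E(B) = -1 - B (E(B) = 3 + (-4 - B) = -1 - B)
H(Q) = ⅕ (H(Q) = 2 + (⅕)*(-9) = 2 - 9/5 = ⅕)
d(n, S) = -25 (d(n, S) = -1 - 1*24 = -1 - 24 = -25)
280019 - d(c(20, -16), H(-18)) = 280019 - 1*(-25) = 280019 + 25 = 280044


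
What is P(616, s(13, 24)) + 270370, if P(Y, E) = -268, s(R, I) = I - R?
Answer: 270102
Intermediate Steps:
P(616, s(13, 24)) + 270370 = -268 + 270370 = 270102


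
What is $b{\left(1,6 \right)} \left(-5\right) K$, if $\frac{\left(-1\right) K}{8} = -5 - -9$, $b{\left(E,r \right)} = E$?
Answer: $160$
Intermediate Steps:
$K = -32$ ($K = - 8 \left(-5 - -9\right) = - 8 \left(-5 + 9\right) = \left(-8\right) 4 = -32$)
$b{\left(1,6 \right)} \left(-5\right) K = 1 \left(-5\right) \left(-32\right) = \left(-5\right) \left(-32\right) = 160$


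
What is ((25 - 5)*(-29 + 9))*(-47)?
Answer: 18800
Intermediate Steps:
((25 - 5)*(-29 + 9))*(-47) = (20*(-20))*(-47) = -400*(-47) = 18800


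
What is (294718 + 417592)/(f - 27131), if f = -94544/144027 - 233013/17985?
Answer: -27956285220825/1065354306896 ≈ -26.241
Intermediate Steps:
f = -1068501127/78494715 (f = -94544*1/144027 - 233013*1/17985 = -94544/144027 - 7061/545 = -1068501127/78494715 ≈ -13.612)
(294718 + 417592)/(f - 27131) = (294718 + 417592)/(-1068501127/78494715 - 27131) = 712310/(-2130708613792/78494715) = 712310*(-78494715/2130708613792) = -27956285220825/1065354306896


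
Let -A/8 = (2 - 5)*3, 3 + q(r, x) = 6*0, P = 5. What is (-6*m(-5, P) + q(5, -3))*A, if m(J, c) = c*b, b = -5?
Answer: 10584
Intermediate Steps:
m(J, c) = -5*c (m(J, c) = c*(-5) = -5*c)
q(r, x) = -3 (q(r, x) = -3 + 6*0 = -3 + 0 = -3)
A = 72 (A = -8*(2 - 5)*3 = -(-24)*3 = -8*(-9) = 72)
(-6*m(-5, P) + q(5, -3))*A = (-(-30)*5 - 3)*72 = (-6*(-25) - 3)*72 = (150 - 3)*72 = 147*72 = 10584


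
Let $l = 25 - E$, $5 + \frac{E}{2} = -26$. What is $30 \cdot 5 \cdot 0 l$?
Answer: $0$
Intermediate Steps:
$E = -62$ ($E = -10 + 2 \left(-26\right) = -10 - 52 = -62$)
$l = 87$ ($l = 25 - -62 = 25 + 62 = 87$)
$30 \cdot 5 \cdot 0 l = 30 \cdot 5 \cdot 0 \cdot 87 = 30 \cdot 0 \cdot 87 = 0 \cdot 87 = 0$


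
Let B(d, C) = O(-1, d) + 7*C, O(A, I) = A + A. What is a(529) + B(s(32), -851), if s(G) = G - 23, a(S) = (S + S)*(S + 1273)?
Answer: 1900557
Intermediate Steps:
a(S) = 2*S*(1273 + S) (a(S) = (2*S)*(1273 + S) = 2*S*(1273 + S))
O(A, I) = 2*A
s(G) = -23 + G
B(d, C) = -2 + 7*C (B(d, C) = 2*(-1) + 7*C = -2 + 7*C)
a(529) + B(s(32), -851) = 2*529*(1273 + 529) + (-2 + 7*(-851)) = 2*529*1802 + (-2 - 5957) = 1906516 - 5959 = 1900557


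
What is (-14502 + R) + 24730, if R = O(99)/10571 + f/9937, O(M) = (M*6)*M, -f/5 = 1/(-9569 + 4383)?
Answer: 506801691302833/49523484002 ≈ 10234.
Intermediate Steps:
f = 5/5186 (f = -5/(-9569 + 4383) = -5/(-5186) = -5*(-1/5186) = 5/5186 ≈ 0.00096413)
O(M) = 6*M**2 (O(M) = (6*M)*M = 6*M**2)
R = 275496930377/49523484002 (R = (6*99**2)/10571 + (5/5186)/9937 = (6*9801)*(1/10571) + (5/5186)*(1/9937) = 58806*(1/10571) + 5/51533282 = 5346/961 + 5/51533282 = 275496930377/49523484002 ≈ 5.5630)
(-14502 + R) + 24730 = (-14502 + 275496930377/49523484002) + 24730 = -717914068066627/49523484002 + 24730 = 506801691302833/49523484002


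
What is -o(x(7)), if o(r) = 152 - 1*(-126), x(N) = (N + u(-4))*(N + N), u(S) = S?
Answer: -278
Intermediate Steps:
x(N) = 2*N*(-4 + N) (x(N) = (N - 4)*(N + N) = (-4 + N)*(2*N) = 2*N*(-4 + N))
o(r) = 278 (o(r) = 152 + 126 = 278)
-o(x(7)) = -1*278 = -278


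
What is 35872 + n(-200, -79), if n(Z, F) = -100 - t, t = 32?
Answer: 35740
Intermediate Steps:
n(Z, F) = -132 (n(Z, F) = -100 - 1*32 = -100 - 32 = -132)
35872 + n(-200, -79) = 35872 - 132 = 35740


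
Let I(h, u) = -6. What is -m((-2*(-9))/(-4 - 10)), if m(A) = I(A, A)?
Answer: 6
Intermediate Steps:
m(A) = -6
-m((-2*(-9))/(-4 - 10)) = -1*(-6) = 6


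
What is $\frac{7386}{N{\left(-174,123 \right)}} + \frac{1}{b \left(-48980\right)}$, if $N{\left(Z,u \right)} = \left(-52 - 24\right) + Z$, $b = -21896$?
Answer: $- \frac{792123446663}{26811652000} \approx -29.544$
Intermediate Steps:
$N{\left(Z,u \right)} = -76 + Z$
$\frac{7386}{N{\left(-174,123 \right)}} + \frac{1}{b \left(-48980\right)} = \frac{7386}{-76 - 174} + \frac{1}{\left(-21896\right) \left(-48980\right)} = \frac{7386}{-250} - - \frac{1}{1072466080} = 7386 \left(- \frac{1}{250}\right) + \frac{1}{1072466080} = - \frac{3693}{125} + \frac{1}{1072466080} = - \frac{792123446663}{26811652000}$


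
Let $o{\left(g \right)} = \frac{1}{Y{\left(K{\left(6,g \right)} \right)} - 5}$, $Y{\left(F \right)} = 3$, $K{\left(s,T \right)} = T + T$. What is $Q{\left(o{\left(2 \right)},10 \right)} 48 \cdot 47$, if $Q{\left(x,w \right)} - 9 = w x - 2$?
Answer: $4512$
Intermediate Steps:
$K{\left(s,T \right)} = 2 T$
$o{\left(g \right)} = - \frac{1}{2}$ ($o{\left(g \right)} = \frac{1}{3 - 5} = \frac{1}{-2} = - \frac{1}{2}$)
$Q{\left(x,w \right)} = 7 + w x$ ($Q{\left(x,w \right)} = 9 + \left(w x - 2\right) = 9 + \left(-2 + w x\right) = 7 + w x$)
$Q{\left(o{\left(2 \right)},10 \right)} 48 \cdot 47 = \left(7 + 10 \left(- \frac{1}{2}\right)\right) 48 \cdot 47 = \left(7 - 5\right) 48 \cdot 47 = 2 \cdot 48 \cdot 47 = 96 \cdot 47 = 4512$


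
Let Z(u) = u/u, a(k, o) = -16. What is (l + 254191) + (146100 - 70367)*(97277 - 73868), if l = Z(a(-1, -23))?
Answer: 1773087989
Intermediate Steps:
Z(u) = 1
l = 1
(l + 254191) + (146100 - 70367)*(97277 - 73868) = (1 + 254191) + (146100 - 70367)*(97277 - 73868) = 254192 + 75733*23409 = 254192 + 1772833797 = 1773087989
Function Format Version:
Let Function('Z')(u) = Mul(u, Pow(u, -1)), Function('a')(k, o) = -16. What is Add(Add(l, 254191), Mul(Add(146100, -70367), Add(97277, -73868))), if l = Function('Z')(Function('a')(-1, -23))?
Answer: 1773087989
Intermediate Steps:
Function('Z')(u) = 1
l = 1
Add(Add(l, 254191), Mul(Add(146100, -70367), Add(97277, -73868))) = Add(Add(1, 254191), Mul(Add(146100, -70367), Add(97277, -73868))) = Add(254192, Mul(75733, 23409)) = Add(254192, 1772833797) = 1773087989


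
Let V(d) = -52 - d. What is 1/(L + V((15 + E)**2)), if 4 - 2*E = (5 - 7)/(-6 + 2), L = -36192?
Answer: -16/584393 ≈ -2.7379e-5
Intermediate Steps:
E = 7/4 (E = 2 - (5 - 7)/(2*(-6 + 2)) = 2 - (-1)/(-4) = 2 - (-1)*(-1)/4 = 2 - 1/2*1/2 = 2 - 1/4 = 7/4 ≈ 1.7500)
1/(L + V((15 + E)**2)) = 1/(-36192 + (-52 - (15 + 7/4)**2)) = 1/(-36192 + (-52 - (67/4)**2)) = 1/(-36192 + (-52 - 1*4489/16)) = 1/(-36192 + (-52 - 4489/16)) = 1/(-36192 - 5321/16) = 1/(-584393/16) = -16/584393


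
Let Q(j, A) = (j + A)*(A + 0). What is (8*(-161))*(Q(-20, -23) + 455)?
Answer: -1859872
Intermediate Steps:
Q(j, A) = A*(A + j) (Q(j, A) = (A + j)*A = A*(A + j))
(8*(-161))*(Q(-20, -23) + 455) = (8*(-161))*(-23*(-23 - 20) + 455) = -1288*(-23*(-43) + 455) = -1288*(989 + 455) = -1288*1444 = -1859872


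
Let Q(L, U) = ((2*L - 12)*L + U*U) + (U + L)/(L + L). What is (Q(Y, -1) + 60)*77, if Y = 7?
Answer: 5808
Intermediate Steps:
Q(L, U) = U² + L*(-12 + 2*L) + (L + U)/(2*L) (Q(L, U) = ((-12 + 2*L)*L + U²) + (L + U)/((2*L)) = (L*(-12 + 2*L) + U²) + (L + U)*(1/(2*L)) = (U² + L*(-12 + 2*L)) + (L + U)/(2*L) = U² + L*(-12 + 2*L) + (L + U)/(2*L))
(Q(Y, -1) + 60)*77 = ((½ + (-1)² - 12*7 + 2*7² + (½)*(-1)/7) + 60)*77 = ((½ + 1 - 84 + 2*49 + (½)*(-1)*(⅐)) + 60)*77 = ((½ + 1 - 84 + 98 - 1/14) + 60)*77 = (108/7 + 60)*77 = (528/7)*77 = 5808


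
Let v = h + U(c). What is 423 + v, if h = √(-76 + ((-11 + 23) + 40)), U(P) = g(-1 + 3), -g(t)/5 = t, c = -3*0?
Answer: 413 + 2*I*√6 ≈ 413.0 + 4.899*I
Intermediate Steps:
c = 0
g(t) = -5*t
U(P) = -10 (U(P) = -5*(-1 + 3) = -5*2 = -10)
h = 2*I*√6 (h = √(-76 + (12 + 40)) = √(-76 + 52) = √(-24) = 2*I*√6 ≈ 4.899*I)
v = -10 + 2*I*√6 (v = 2*I*√6 - 10 = -10 + 2*I*√6 ≈ -10.0 + 4.899*I)
423 + v = 423 + (-10 + 2*I*√6) = 413 + 2*I*√6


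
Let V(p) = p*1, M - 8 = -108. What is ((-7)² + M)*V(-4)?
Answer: 204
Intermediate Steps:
M = -100 (M = 8 - 108 = -100)
V(p) = p
((-7)² + M)*V(-4) = ((-7)² - 100)*(-4) = (49 - 100)*(-4) = -51*(-4) = 204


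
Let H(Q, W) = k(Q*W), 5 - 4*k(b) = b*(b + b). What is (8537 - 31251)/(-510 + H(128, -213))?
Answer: 90856/1486653427 ≈ 6.1114e-5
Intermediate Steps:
k(b) = 5/4 - b**2/2 (k(b) = 5/4 - b*(b + b)/4 = 5/4 - b*2*b/4 = 5/4 - b**2/2)
H(Q, W) = 5/4 - Q**2*W**2/2
(8537 - 31251)/(-510 + H(128, -213)) = (8537 - 31251)/(-510 + (5/4 - 1/2*128**2*(-213)**2)) = -22714/(-510 + (5/4 - 1/2*16384*45369)) = -22714/(-510 + (5/4 - 371662848)) = -22714/(-510 - 1486651387/4) = -22714/(-1486653427/4) = -22714*(-4/1486653427) = 90856/1486653427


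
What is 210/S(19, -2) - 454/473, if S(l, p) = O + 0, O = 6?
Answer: 16101/473 ≈ 34.040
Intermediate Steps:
S(l, p) = 6 (S(l, p) = 6 + 0 = 6)
210/S(19, -2) - 454/473 = 210/6 - 454/473 = 210*(1/6) - 454*1/473 = 35 - 454/473 = 16101/473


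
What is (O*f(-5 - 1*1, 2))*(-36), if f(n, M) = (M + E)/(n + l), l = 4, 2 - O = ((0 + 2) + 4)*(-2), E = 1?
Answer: 756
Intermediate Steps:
O = 14 (O = 2 - ((0 + 2) + 4)*(-2) = 2 - (2 + 4)*(-2) = 2 - 6*(-2) = 2 - 1*(-12) = 2 + 12 = 14)
f(n, M) = (1 + M)/(4 + n) (f(n, M) = (M + 1)/(n + 4) = (1 + M)/(4 + n))
(O*f(-5 - 1*1, 2))*(-36) = (14*((1 + 2)/(4 + (-5 - 1*1))))*(-36) = (14*(3/(4 + (-5 - 1))))*(-36) = (14*(3/(4 - 6)))*(-36) = (14*(3/(-2)))*(-36) = (14*(-1/2*3))*(-36) = (14*(-3/2))*(-36) = -21*(-36) = 756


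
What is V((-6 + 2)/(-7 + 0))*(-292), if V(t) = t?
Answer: -1168/7 ≈ -166.86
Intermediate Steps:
V((-6 + 2)/(-7 + 0))*(-292) = ((-6 + 2)/(-7 + 0))*(-292) = -4/(-7)*(-292) = -4*(-1/7)*(-292) = (4/7)*(-292) = -1168/7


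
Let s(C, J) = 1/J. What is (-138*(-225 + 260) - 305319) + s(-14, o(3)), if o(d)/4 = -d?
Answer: -3721789/12 ≈ -3.1015e+5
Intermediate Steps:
o(d) = -4*d (o(d) = 4*(-d) = -4*d)
(-138*(-225 + 260) - 305319) + s(-14, o(3)) = (-138*(-225 + 260) - 305319) + 1/(-4*3) = (-138*35 - 305319) + 1/(-12) = (-4830 - 305319) - 1/12 = -310149 - 1/12 = -3721789/12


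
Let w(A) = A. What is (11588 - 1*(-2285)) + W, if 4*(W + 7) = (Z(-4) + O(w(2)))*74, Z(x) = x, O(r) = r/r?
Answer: 27621/2 ≈ 13811.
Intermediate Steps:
O(r) = 1
W = -125/2 (W = -7 + ((-4 + 1)*74)/4 = -7 + (-3*74)/4 = -7 + (¼)*(-222) = -7 - 111/2 = -125/2 ≈ -62.500)
(11588 - 1*(-2285)) + W = (11588 - 1*(-2285)) - 125/2 = (11588 + 2285) - 125/2 = 13873 - 125/2 = 27621/2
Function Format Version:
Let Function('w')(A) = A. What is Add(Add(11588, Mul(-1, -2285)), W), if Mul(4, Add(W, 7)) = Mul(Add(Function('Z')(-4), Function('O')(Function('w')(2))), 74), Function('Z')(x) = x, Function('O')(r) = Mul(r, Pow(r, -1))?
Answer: Rational(27621, 2) ≈ 13811.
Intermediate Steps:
Function('O')(r) = 1
W = Rational(-125, 2) (W = Add(-7, Mul(Rational(1, 4), Mul(Add(-4, 1), 74))) = Add(-7, Mul(Rational(1, 4), Mul(-3, 74))) = Add(-7, Mul(Rational(1, 4), -222)) = Add(-7, Rational(-111, 2)) = Rational(-125, 2) ≈ -62.500)
Add(Add(11588, Mul(-1, -2285)), W) = Add(Add(11588, Mul(-1, -2285)), Rational(-125, 2)) = Add(Add(11588, 2285), Rational(-125, 2)) = Add(13873, Rational(-125, 2)) = Rational(27621, 2)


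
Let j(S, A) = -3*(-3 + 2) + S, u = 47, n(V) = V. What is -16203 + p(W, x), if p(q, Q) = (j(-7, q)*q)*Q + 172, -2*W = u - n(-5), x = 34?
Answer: -12495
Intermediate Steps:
W = -26 (W = -(47 - 1*(-5))/2 = -(47 + 5)/2 = -½*52 = -26)
j(S, A) = 3 + S (j(S, A) = -3*(-1) + S = 3 + S)
p(q, Q) = 172 - 4*Q*q (p(q, Q) = ((3 - 7)*q)*Q + 172 = (-4*q)*Q + 172 = -4*Q*q + 172 = 172 - 4*Q*q)
-16203 + p(W, x) = -16203 + (172 - 4*34*(-26)) = -16203 + (172 + 3536) = -16203 + 3708 = -12495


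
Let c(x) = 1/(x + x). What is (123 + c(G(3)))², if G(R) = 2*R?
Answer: 2181529/144 ≈ 15150.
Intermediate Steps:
c(x) = 1/(2*x)
(123 + c(G(3)))² = (123 + 1/(2*((2*3))))² = (123 + (½)/6)² = (123 + (½)*(⅙))² = (123 + 1/12)² = (1477/12)² = 2181529/144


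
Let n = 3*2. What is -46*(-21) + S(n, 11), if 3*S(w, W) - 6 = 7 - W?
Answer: 2900/3 ≈ 966.67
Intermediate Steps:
n = 6
S(w, W) = 13/3 - W/3 (S(w, W) = 2 + (7 - W)/3 = 2 + (7/3 - W/3) = 13/3 - W/3)
-46*(-21) + S(n, 11) = -46*(-21) + (13/3 - ⅓*11) = 966 + (13/3 - 11/3) = 966 + ⅔ = 2900/3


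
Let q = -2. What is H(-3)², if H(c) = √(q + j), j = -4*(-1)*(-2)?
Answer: -10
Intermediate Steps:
j = -8 (j = 4*(-2) = -8)
H(c) = I*√10 (H(c) = √(-2 - 8) = √(-10) = I*√10)
H(-3)² = (I*√10)² = -10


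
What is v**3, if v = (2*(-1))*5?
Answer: -1000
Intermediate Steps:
v = -10 (v = -2*5 = -10)
v**3 = (-10)**3 = -1000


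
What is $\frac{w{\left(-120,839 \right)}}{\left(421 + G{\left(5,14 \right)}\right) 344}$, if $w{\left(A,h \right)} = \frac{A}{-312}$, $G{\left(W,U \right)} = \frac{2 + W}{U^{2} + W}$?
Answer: $\frac{1005}{378456416} \approx 2.6555 \cdot 10^{-6}$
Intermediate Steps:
$G{\left(W,U \right)} = \frac{2 + W}{W + U^{2}}$
$w{\left(A,h \right)} = - \frac{A}{312}$ ($w{\left(A,h \right)} = A \left(- \frac{1}{312}\right) = - \frac{A}{312}$)
$\frac{w{\left(-120,839 \right)}}{\left(421 + G{\left(5,14 \right)}\right) 344} = \frac{\left(- \frac{1}{312}\right) \left(-120\right)}{\left(421 + \frac{2 + 5}{5 + 14^{2}}\right) 344} = \frac{5}{13 \left(421 + \frac{1}{5 + 196} \cdot 7\right) 344} = \frac{5}{13 \left(421 + \frac{1}{201} \cdot 7\right) 344} = \frac{5}{13 \left(421 + \frac{7}{201}\right) 344} = \frac{5}{13 \cdot \frac{84628}{201} \cdot 344} = \frac{5}{13 \cdot \frac{29112032}{201}} = \frac{5}{13} \cdot \frac{201}{29112032} = \frac{1005}{378456416}$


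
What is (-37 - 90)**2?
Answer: 16129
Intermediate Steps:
(-37 - 90)**2 = (-127)**2 = 16129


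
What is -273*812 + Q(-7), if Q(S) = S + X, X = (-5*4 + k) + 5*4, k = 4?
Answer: -221679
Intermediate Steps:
X = 4 (X = (-5*4 + 4) + 5*4 = (-20 + 4) + 20 = -16 + 20 = 4)
Q(S) = 4 + S (Q(S) = S + 4 = 4 + S)
-273*812 + Q(-7) = -273*812 + (4 - 7) = -221676 - 3 = -221679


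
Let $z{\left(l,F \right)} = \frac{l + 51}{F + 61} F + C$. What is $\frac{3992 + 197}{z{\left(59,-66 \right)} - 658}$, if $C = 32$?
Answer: $\frac{71}{14} \approx 5.0714$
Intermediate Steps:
$z{\left(l,F \right)} = 32 + \frac{F \left(51 + l\right)}{61 + F}$ ($z{\left(l,F \right)} = \frac{l + 51}{F + 61} F + 32 = \frac{51 + l}{61 + F} F + 32 = \frac{F \left(51 + l\right)}{61 + F} + 32 = 32 + \frac{F \left(51 + l\right)}{61 + F}$)
$\frac{3992 + 197}{z{\left(59,-66 \right)} - 658} = \frac{3992 + 197}{\frac{1952 + 83 \left(-66\right) - 3894}{61 - 66} - 658} = \frac{4189}{\frac{1952 - 5478 - 3894}{-5} - 658} = \frac{4189}{\left(- \frac{1}{5}\right) \left(-7420\right) - 658} = \frac{4189}{1484 - 658} = \frac{4189}{826} = 4189 \cdot \frac{1}{826} = \frac{71}{14}$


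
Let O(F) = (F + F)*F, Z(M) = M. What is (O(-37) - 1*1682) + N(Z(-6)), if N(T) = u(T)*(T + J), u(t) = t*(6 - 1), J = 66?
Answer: -744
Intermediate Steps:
u(t) = 5*t (u(t) = t*5 = 5*t)
O(F) = 2*F² (O(F) = (2*F)*F = 2*F²)
N(T) = 5*T*(66 + T) (N(T) = (5*T)*(T + 66) = (5*T)*(66 + T) = 5*T*(66 + T))
(O(-37) - 1*1682) + N(Z(-6)) = (2*(-37)² - 1*1682) + 5*(-6)*(66 - 6) = (2*1369 - 1682) + 5*(-6)*60 = (2738 - 1682) - 1800 = 1056 - 1800 = -744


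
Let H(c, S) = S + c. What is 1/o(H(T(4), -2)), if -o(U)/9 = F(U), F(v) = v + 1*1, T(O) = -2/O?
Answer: 2/27 ≈ 0.074074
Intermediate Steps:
F(v) = 1 + v (F(v) = v + 1 = 1 + v)
o(U) = -9 - 9*U (o(U) = -9*(1 + U) = -9 - 9*U)
1/o(H(T(4), -2)) = 1/(-9 - 9*(-2 - 2/4)) = 1/(-9 - 9*(-2 - 2*1/4)) = 1/(-9 - 9*(-2 - 1/2)) = 1/(-9 - 9*(-5/2)) = 1/(-9 + 45/2) = 1/(27/2) = 2/27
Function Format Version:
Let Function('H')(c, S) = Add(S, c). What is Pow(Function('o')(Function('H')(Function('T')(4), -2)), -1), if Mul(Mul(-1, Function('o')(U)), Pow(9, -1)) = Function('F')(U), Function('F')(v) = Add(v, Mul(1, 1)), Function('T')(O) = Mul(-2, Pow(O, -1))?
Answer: Rational(2, 27) ≈ 0.074074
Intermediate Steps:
Function('F')(v) = Add(1, v) (Function('F')(v) = Add(v, 1) = Add(1, v))
Function('o')(U) = Add(-9, Mul(-9, U)) (Function('o')(U) = Mul(-9, Add(1, U)) = Add(-9, Mul(-9, U)))
Pow(Function('o')(Function('H')(Function('T')(4), -2)), -1) = Pow(Add(-9, Mul(-9, Add(-2, Mul(-2, Pow(4, -1))))), -1) = Pow(Add(-9, Mul(-9, Add(-2, Mul(-2, Rational(1, 4))))), -1) = Pow(Add(-9, Mul(-9, Add(-2, Rational(-1, 2)))), -1) = Pow(Add(-9, Mul(-9, Rational(-5, 2))), -1) = Pow(Add(-9, Rational(45, 2)), -1) = Pow(Rational(27, 2), -1) = Rational(2, 27)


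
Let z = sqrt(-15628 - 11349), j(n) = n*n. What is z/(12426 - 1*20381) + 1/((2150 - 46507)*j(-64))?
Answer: -1/181686272 - I*sqrt(26977)/7955 ≈ -5.504e-9 - 0.020647*I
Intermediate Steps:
j(n) = n**2
z = I*sqrt(26977) (z = sqrt(-26977) = I*sqrt(26977) ≈ 164.25*I)
z/(12426 - 1*20381) + 1/((2150 - 46507)*j(-64)) = (I*sqrt(26977))/(12426 - 1*20381) + 1/((2150 - 46507)*((-64)**2)) = (I*sqrt(26977))/(12426 - 20381) + 1/(-44357*4096) = (I*sqrt(26977))/(-7955) - 1/44357*1/4096 = (I*sqrt(26977))*(-1/7955) - 1/181686272 = -I*sqrt(26977)/7955 - 1/181686272 = -1/181686272 - I*sqrt(26977)/7955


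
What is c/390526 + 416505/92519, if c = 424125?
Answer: 201895652505/36131074994 ≈ 5.5879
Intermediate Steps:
c/390526 + 416505/92519 = 424125/390526 + 416505/92519 = 201895652505/36131074994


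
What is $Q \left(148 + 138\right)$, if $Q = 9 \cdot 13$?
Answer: $33462$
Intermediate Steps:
$Q = 117$
$Q \left(148 + 138\right) = 117 \left(148 + 138\right) = 117 \cdot 286 = 33462$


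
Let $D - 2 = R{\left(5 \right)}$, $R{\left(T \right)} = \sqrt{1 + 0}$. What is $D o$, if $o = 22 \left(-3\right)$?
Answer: $-198$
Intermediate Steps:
$R{\left(T \right)} = 1$ ($R{\left(T \right)} = \sqrt{1} = 1$)
$o = -66$
$D = 3$ ($D = 2 + 1 = 3$)
$D o = 3 \left(-66\right) = -198$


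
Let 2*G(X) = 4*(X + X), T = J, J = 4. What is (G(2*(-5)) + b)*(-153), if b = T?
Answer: 5508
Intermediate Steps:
T = 4
b = 4
G(X) = 4*X (G(X) = (4*(X + X))/2 = (4*(2*X))/2 = (8*X)/2 = 4*X)
(G(2*(-5)) + b)*(-153) = (4*(2*(-5)) + 4)*(-153) = (4*(-10) + 4)*(-153) = (-40 + 4)*(-153) = -36*(-153) = 5508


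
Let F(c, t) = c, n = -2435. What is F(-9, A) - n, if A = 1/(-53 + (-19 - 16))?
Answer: 2426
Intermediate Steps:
A = -1/88 (A = 1/(-53 - 35) = 1/(-88) = -1/88 ≈ -0.011364)
F(-9, A) - n = -9 - 1*(-2435) = -9 + 2435 = 2426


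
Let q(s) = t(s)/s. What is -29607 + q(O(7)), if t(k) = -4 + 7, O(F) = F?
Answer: -207246/7 ≈ -29607.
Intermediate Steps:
t(k) = 3
q(s) = 3/s
-29607 + q(O(7)) = -29607 + 3/7 = -207246/7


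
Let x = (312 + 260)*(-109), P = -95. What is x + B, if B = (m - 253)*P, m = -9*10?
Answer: -29763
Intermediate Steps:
m = -90
B = 32585 (B = (-90 - 253)*(-95) = -343*(-95) = 32585)
x = -62348 (x = 572*(-109) = -62348)
x + B = -62348 + 32585 = -29763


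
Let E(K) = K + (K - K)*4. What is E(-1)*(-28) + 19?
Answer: 47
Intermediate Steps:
E(K) = K (E(K) = K + 0*4 = K + 0 = K)
E(-1)*(-28) + 19 = -1*(-28) + 19 = 28 + 19 = 47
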